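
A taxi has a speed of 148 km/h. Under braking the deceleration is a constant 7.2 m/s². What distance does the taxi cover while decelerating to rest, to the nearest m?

Braking distance ≈ 117 m

148 km/h ÷ 3.6 = 41.1111 m/s.
Braking distance = v²/(2a) = 41.1111² / (2 × 7.200) = 1690.123 / 14.400 = 117.370 m.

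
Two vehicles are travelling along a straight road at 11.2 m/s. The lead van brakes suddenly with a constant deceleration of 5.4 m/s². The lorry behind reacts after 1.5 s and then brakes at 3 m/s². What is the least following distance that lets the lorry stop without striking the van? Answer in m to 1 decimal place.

Minimum gap ≈ 26.1 m

Leader travels v²/(2a_L) = 125.440 / 10.800 = 11.615 m before stopping.
Follower covers v·t_r = 11.2000 × 1.5 = 16.800 m while reacting, then v²/(2a_F) = 125.440 / 6.000 = 20.907 m while braking, for a total of 16.800 + 20.907 = 37.707 m.
Since a_F ≤ a_L and the follower starts braking later, the follower is never slower than the leader, so the closest approach is when both have stopped.
Minimum gap = 37.707 − 11.615 = 26.092 m.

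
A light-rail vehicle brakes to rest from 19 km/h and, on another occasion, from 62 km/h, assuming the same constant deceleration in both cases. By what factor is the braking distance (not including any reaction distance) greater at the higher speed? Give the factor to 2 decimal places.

Factor ≈ 10.65

Braking distance d = v²/(2a), so with a fixed, d ∝ v².
Factor = (62/19)² = 3.2632² = 10.6485.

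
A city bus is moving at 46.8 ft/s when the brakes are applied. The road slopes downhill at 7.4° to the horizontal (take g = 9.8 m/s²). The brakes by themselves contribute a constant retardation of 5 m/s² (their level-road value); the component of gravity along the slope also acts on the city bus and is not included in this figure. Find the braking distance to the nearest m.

Braking distance ≈ 27 m

46.8 ft/s × 0.3048 = 14.2646 m/s.
Gravity along the downhill slope reduces the braking deceleration: a_eff = 5.000 − 9.8·sin 7.4° = 5.000 − 1.262 = 3.738 m/s².
Braking distance = v²/(2a) = 14.2646² / (2 × 3.738) = 203.479 / 7.476 = 27.218 m.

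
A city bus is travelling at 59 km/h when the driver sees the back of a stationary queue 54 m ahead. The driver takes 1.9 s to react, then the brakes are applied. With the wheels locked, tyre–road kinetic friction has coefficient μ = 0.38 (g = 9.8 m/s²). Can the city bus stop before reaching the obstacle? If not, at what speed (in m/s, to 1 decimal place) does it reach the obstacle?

59 km/h ÷ 3.6 = 16.3889 m/s.
a = μg = 0.38 × 9.8 = 3.724 m/s².
Reaction distance = 16.3889 × 1.9 = 31.139 m.
Braking distance needed to stop: v²/(2a) = 268.596 / 7.448 = 36.063 m, so total needed = 31.139 + 36.063 = 67.202 m > 54 m — it cannot stop.
Distance remaining when braking begins: 54 − 31.139 = 22.861 m.
v² = v₀² − 2a·d = 268.596 − 2 × 3.724 × 22.861 = 98.327 m²/s².
v = √98.327 = 9.916 m/s.

No — it strikes the obstacle at 9.9 m/s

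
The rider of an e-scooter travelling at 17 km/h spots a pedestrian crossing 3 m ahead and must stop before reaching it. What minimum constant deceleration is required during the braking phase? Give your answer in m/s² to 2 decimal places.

Required deceleration ≈ 3.72 m/s²

17 km/h ÷ 3.6 = 4.7222 m/s.
v² = 2a·d ⇒ a = v²/(2d) = 4.7222² / (2 × 3.000) = 22.299 / 6.000 = 3.7165 m/s².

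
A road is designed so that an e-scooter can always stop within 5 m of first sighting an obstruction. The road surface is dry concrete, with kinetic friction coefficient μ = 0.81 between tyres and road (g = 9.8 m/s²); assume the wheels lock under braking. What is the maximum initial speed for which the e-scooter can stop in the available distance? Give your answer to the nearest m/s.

Maximum speed ≈ 9 m/s

a = μg = 0.81 × 9.8 = 7.938 m/s².
v²/(2a) = d ⇒ v = √(2 × 7.938 × 5) = √79.38 = 8.9095 m/s.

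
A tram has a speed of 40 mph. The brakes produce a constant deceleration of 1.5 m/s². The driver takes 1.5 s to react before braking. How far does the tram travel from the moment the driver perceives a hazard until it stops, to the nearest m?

40 mph × 0.44704 = 17.8816 m/s.
Reaction distance = v·t_r = 17.8816 × 1.5 = 26.822 m.
Braking distance = v²/(2a) = 17.8816² / (2 × 1.500) = 319.752 / 3.000 = 106.584 m.
Total = 26.822 + 106.584 = 133.406 m.

Total stopping distance ≈ 133 m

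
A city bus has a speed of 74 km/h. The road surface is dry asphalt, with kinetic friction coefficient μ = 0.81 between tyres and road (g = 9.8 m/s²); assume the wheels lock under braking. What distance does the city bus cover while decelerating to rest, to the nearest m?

Braking distance ≈ 27 m

74 km/h ÷ 3.6 = 20.5556 m/s.
a = μg = 0.81 × 9.8 = 7.938 m/s².
Braking distance = v²/(2a) = 20.5556² / (2 × 7.938) = 422.533 / 15.876 = 26.615 m.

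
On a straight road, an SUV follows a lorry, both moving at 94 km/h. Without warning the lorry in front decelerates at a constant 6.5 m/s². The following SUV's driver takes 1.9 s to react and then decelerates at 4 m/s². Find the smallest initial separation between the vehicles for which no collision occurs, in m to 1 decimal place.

94 km/h ÷ 3.6 = 26.1111 m/s.
Leader travels v²/(2a_L) = 681.790 / 13.000 = 52.445 m before stopping.
Follower covers v·t_r = 26.1111 × 1.9 = 49.611 m while reacting, then v²/(2a_F) = 681.790 / 8.000 = 85.224 m while braking, for a total of 49.611 + 85.224 = 134.835 m.
Since a_F ≤ a_L and the follower starts braking later, the follower is never slower than the leader, so the closest approach is when both have stopped.
Minimum gap = 134.835 − 52.445 = 82.390 m.

Minimum gap ≈ 82.4 m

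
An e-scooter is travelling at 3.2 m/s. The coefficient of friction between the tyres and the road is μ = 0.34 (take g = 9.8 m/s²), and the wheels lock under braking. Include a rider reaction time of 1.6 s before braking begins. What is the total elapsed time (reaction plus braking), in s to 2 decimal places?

a = μg = 0.34 × 9.8 = 3.332 m/s².
Braking time = v/a = 3.2000 / 3.332 = 0.960 s.
Total = 1.6 + 0.960 = 2.560 s.

Total time ≈ 2.56 s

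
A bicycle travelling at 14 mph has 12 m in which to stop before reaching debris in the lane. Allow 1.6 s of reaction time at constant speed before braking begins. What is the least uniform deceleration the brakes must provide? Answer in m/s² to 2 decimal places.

Required deceleration ≈ 9.86 m/s²

14 mph × 0.44704 = 6.2586 m/s.
Distance covered during reaction = 6.2586 × 1.6 = 10.014 m.
Distance available for braking: 12 − 10.014 = 1.986 m.
v² = 2a·d ⇒ a = v²/(2d) = 6.2586² / (2 × 1.986) = 39.170 / 3.972 = 9.8615 m/s².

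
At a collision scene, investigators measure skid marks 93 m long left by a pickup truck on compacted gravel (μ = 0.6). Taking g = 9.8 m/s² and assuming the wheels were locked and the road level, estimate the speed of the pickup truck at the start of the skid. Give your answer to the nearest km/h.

Deceleration a = μg = 0.6 × 9.8 = 5.880 m/s².
v = √(2a·d) = √(2 × 5.880 × 93) = √1093.680 = 33.0708 m/s.
= 33.0708 × 3.6 = 119.055 km/h.

Initial speed ≈ 119 km/h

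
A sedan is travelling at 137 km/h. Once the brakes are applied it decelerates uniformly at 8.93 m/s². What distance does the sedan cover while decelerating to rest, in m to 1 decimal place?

137 km/h ÷ 3.6 = 38.0556 m/s.
Braking distance = v²/(2a) = 38.0556² / (2 × 8.930) = 1448.229 / 17.860 = 81.088 m.

Braking distance ≈ 81.1 m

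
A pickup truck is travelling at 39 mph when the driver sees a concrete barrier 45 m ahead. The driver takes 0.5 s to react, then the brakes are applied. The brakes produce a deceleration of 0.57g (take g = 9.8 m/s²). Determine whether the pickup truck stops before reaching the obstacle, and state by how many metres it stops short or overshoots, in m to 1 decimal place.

39 mph × 0.44704 = 17.4346 m/s.
a = 0.57 × 9.8 = 5.586 m/s².
Reaction distance = 17.4346 × 0.5 = 8.717 m.
Braking distance = v²/(2a) = 303.965 / 11.172 = 27.208 m.
Total stopping distance = 8.717 + 27.208 = 35.925 m, vs 45 m available — it stops with 45 − 35.925 = 9.075 m to spare.

Yes — it stops 9.1 m short of the obstacle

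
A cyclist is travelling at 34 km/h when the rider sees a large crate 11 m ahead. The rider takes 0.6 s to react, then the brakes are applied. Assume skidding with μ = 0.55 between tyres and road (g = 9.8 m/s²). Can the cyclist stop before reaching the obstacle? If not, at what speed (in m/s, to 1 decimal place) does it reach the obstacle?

No — it strikes the obstacle at 5.6 m/s

34 km/h ÷ 3.6 = 9.4444 m/s.
a = μg = 0.55 × 9.8 = 5.390 m/s².
Reaction distance = 9.4444 × 0.6 = 5.667 m.
Braking distance needed to stop: v²/(2a) = 89.197 / 10.780 = 8.274 m, so total needed = 5.667 + 8.274 = 13.941 m > 11 m — it cannot stop.
Distance remaining when braking begins: 11 − 5.667 = 5.333 m.
v² = v₀² − 2a·d = 89.197 − 2 × 5.390 × 5.333 = 31.707 m²/s².
v = √31.707 = 5.631 m/s.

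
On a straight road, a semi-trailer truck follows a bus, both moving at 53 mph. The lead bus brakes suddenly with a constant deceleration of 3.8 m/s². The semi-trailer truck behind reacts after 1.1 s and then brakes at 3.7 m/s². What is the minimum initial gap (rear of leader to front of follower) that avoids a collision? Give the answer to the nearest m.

53 mph × 0.44704 = 23.6931 m/s.
Leader travels v²/(2a_L) = 561.363 / 7.600 = 73.864 m before stopping.
Follower covers v·t_r = 23.6931 × 1.1 = 26.062 m while reacting, then v²/(2a_F) = 561.363 / 7.400 = 75.860 m while braking, for a total of 26.062 + 75.860 = 101.922 m.
Since a_F ≤ a_L and the follower starts braking later, the follower is never slower than the leader, so the closest approach is when both have stopped.
Minimum gap = 101.922 − 73.864 = 28.058 m.

Minimum gap ≈ 28 m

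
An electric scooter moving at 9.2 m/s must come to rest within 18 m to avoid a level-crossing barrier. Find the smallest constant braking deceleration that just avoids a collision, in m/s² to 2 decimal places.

Required deceleration ≈ 2.35 m/s²

v² = 2a·d ⇒ a = v²/(2d) = 9.2000² / (2 × 18.000) = 84.640 / 36.000 = 2.3511 m/s².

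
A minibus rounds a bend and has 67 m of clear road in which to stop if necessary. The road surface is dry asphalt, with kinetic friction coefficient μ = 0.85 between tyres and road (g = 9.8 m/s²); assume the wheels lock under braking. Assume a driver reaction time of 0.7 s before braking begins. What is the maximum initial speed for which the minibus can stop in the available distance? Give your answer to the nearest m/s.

a = μg = 0.85 × 9.8 = 8.330 m/s².
Stopping distance: v·t_r + v²/(2a) = 67 with t_r = 0.7 s and a = 8.330 m/s².
So v² + 11.662 v − 1116.22 = 0.
Positive root: v = −a·t_r + √((a·t_r)² + 2a·d) = −5.831 + √(34.001 + 1116.22) = 28.0839 m/s.

Maximum speed ≈ 28 m/s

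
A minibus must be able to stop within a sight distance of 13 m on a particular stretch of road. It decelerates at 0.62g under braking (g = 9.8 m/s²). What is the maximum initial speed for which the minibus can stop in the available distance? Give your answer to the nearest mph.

Maximum speed ≈ 28 mph

a = 0.62 × 9.8 = 6.076 m/s².
v²/(2a) = d ⇒ v = √(2 × 6.076 × 13) = √157.98 = 12.5690 m/s.
12.5690 m/s ÷ 0.44704 = 28.116 mph.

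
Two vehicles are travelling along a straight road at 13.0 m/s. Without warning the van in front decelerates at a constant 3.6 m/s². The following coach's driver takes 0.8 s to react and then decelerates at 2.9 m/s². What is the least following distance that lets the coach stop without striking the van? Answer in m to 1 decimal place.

Minimum gap ≈ 16.1 m

Leader travels v²/(2a_L) = 169.000 / 7.200 = 23.472 m before stopping.
Follower covers v·t_r = 13.0000 × 0.8 = 10.400 m while reacting, then v²/(2a_F) = 169.000 / 5.800 = 29.138 m while braking, for a total of 10.400 + 29.138 = 39.538 m.
Since a_F ≤ a_L and the follower starts braking later, the follower is never slower than the leader, so the closest approach is when both have stopped.
Minimum gap = 39.538 − 23.472 = 16.066 m.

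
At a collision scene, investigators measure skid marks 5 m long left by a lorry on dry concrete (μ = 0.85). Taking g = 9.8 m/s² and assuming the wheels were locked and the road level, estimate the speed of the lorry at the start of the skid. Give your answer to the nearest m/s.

Initial speed ≈ 9 m/s

Deceleration a = μg = 0.85 × 9.8 = 8.330 m/s².
v = √(2a·d) = √(2 × 8.330 × 5) = √83.300 = 9.1269 m/s.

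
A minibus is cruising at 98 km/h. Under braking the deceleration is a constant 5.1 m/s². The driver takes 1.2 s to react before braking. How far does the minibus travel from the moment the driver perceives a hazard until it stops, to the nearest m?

98 km/h ÷ 3.6 = 27.2222 m/s.
Reaction distance = v·t_r = 27.2222 × 1.2 = 32.667 m.
Braking distance = v²/(2a) = 27.2222² / (2 × 5.100) = 741.048 / 10.200 = 72.652 m.
Total = 32.667 + 72.652 = 105.319 m.

Total stopping distance ≈ 105 m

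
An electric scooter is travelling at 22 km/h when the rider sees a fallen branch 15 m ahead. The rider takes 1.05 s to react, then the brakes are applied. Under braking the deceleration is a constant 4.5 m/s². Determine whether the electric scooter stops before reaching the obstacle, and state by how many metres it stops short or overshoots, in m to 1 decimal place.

Yes — it stops 4.4 m short of the obstacle

22 km/h ÷ 3.6 = 6.1111 m/s.
Reaction distance = 6.1111 × 1.05 = 6.417 m.
Braking distance = v²/(2a) = 37.346 / 9.000 = 4.150 m.
Total stopping distance = 6.417 + 4.150 = 10.567 m, vs 15 m available — it stops with 15 − 10.567 = 4.433 m to spare.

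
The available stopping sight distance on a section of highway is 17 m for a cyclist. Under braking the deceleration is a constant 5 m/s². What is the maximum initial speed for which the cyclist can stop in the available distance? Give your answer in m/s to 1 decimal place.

v²/(2a) = d ⇒ v = √(2 × 5.000 × 17) = √170.00 = 13.0384 m/s.

Maximum speed ≈ 13.0 m/s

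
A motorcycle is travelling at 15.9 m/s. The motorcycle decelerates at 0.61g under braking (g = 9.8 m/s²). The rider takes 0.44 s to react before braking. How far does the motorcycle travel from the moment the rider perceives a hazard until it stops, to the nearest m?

Total stopping distance ≈ 28 m

a = 0.61 × 9.8 = 5.978 m/s².
Reaction distance = v·t_r = 15.9000 × 0.44 = 6.996 m.
Braking distance = v²/(2a) = 15.9000² / (2 × 5.978) = 252.810 / 11.956 = 21.145 m.
Total = 6.996 + 21.145 = 28.141 m.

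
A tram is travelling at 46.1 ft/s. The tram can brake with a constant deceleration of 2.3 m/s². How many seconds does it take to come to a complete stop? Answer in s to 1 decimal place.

Braking time ≈ 6.1 s

46.1 ft/s × 0.3048 = 14.0513 m/s.
Braking time = v/a = 14.0513 / 2.300 = 6.109 s.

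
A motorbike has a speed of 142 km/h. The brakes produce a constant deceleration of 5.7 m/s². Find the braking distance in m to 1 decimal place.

142 km/h ÷ 3.6 = 39.4444 m/s.
Braking distance = v²/(2a) = 39.4444² / (2 × 5.700) = 1555.861 / 11.400 = 136.479 m.

Braking distance ≈ 136.5 m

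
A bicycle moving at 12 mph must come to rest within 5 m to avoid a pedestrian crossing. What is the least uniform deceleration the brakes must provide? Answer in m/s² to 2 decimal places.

12 mph × 0.44704 = 5.3645 m/s.
v² = 2a·d ⇒ a = v²/(2d) = 5.3645² / (2 × 5.000) = 28.778 / 10.000 = 2.8778 m/s².

Required deceleration ≈ 2.88 m/s²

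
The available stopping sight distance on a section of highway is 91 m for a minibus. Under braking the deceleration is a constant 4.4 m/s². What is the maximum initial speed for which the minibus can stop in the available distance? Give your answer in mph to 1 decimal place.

v²/(2a) = d ⇒ v = √(2 × 4.400 × 91) = √800.80 = 28.2984 m/s.
28.2984 m/s ÷ 0.44704 = 63.302 mph.

Maximum speed ≈ 63.3 mph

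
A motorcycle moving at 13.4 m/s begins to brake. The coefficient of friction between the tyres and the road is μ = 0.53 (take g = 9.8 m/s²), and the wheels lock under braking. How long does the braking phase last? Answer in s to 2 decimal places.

Braking time ≈ 2.58 s

a = μg = 0.53 × 9.8 = 5.194 m/s².
Braking time = v/a = 13.4000 / 5.194 = 2.580 s.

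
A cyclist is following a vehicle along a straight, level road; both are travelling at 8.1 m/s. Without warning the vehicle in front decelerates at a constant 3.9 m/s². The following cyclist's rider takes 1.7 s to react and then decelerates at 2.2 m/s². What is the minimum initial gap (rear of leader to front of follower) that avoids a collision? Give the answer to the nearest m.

Minimum gap ≈ 20 m

Leader travels v²/(2a_L) = 65.610 / 7.800 = 8.412 m before stopping.
Follower covers v·t_r = 8.1000 × 1.7 = 13.770 m while reacting, then v²/(2a_F) = 65.610 / 4.400 = 14.911 m while braking, for a total of 13.770 + 14.911 = 28.681 m.
Since a_F ≤ a_L and the follower starts braking later, the follower is never slower than the leader, so the closest approach is when both have stopped.
Minimum gap = 28.681 − 8.412 = 20.269 m.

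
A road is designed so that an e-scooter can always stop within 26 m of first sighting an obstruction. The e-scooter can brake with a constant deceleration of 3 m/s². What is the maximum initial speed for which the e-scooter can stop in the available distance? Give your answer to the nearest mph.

v²/(2a) = d ⇒ v = √(2 × 3.000 × 26) = √156.00 = 12.4900 m/s.
12.4900 m/s ÷ 0.44704 = 27.939 mph.

Maximum speed ≈ 28 mph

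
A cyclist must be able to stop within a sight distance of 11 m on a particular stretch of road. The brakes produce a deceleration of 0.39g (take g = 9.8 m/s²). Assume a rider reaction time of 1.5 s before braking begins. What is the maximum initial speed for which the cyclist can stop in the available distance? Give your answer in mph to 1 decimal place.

a = 0.39 × 9.8 = 3.822 m/s².
Stopping distance: v·t_r + v²/(2a) = 11 with t_r = 1.5 s and a = 3.822 m/s².
So v² + 11.466 v − 84.08 = 0.
Positive root: v = −a·t_r + √((a·t_r)² + 2a·d) = −5.733 + √(32.867 + 84.08) = 5.0812 m/s.
5.0812 m/s ÷ 0.44704 = 11.366 mph.

Maximum speed ≈ 11.4 mph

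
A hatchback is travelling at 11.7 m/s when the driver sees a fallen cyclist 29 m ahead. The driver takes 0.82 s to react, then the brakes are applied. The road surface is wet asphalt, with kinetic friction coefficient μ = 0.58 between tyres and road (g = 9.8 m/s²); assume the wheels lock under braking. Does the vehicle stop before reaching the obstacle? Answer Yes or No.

a = μg = 0.58 × 9.8 = 5.684 m/s².
Reaction distance = 11.7000 × 0.82 = 9.594 m.
Braking distance = v²/(2a) = 136.890 / 11.368 = 12.042 m.
Total stopping distance = 9.594 + 12.042 = 21.636 m, vs 29 m available — it stops with 29 − 21.636 = 7.364 m to spare.

Yes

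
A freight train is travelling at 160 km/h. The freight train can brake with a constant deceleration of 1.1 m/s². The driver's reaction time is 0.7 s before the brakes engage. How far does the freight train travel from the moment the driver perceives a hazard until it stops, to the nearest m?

Total stopping distance ≈ 929 m

160 km/h ÷ 3.6 = 44.4444 m/s.
Reaction distance = v·t_r = 44.4444 × 0.7 = 31.111 m.
Braking distance = v²/(2a) = 44.4444² / (2 × 1.100) = 1975.305 / 2.200 = 897.866 m.
Total = 31.111 + 897.866 = 928.977 m.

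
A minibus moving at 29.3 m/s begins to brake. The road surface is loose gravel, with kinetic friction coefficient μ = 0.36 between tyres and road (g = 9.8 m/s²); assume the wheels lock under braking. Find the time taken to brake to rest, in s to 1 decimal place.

a = μg = 0.36 × 9.8 = 3.528 m/s².
Braking time = v/a = 29.3000 / 3.528 = 8.305 s.

Braking time ≈ 8.3 s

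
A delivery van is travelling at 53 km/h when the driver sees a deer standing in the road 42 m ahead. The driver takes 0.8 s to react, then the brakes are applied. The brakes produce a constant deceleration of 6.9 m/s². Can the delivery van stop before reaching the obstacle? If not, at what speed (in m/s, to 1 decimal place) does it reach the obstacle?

Yes — it stops about 14.5 m short of the obstacle, so it never reaches it

53 km/h ÷ 3.6 = 14.7222 m/s.
Reaction distance = 14.7222 × 0.8 = 11.778 m.
Braking distance = v²/(2a) = 216.743 / 13.800 = 15.706 m.
Total stopping distance = 11.778 + 15.706 = 27.484 m, vs 42 m available — it stops with 42 − 27.484 = 14.516 m to spare.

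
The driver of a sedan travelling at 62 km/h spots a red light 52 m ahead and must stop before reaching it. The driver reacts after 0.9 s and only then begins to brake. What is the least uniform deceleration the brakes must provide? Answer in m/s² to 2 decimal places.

62 km/h ÷ 3.6 = 17.2222 m/s.
Distance covered during reaction = 17.2222 × 0.9 = 15.500 m.
Distance available for braking: 52 − 15.500 = 36.500 m.
v² = 2a·d ⇒ a = v²/(2d) = 17.2222² / (2 × 36.500) = 296.604 / 73.000 = 4.0631 m/s².

Required deceleration ≈ 4.06 m/s²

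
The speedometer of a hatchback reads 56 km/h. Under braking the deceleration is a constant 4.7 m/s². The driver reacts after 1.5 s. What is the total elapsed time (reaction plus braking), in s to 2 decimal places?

Total time ≈ 4.81 s

56 km/h ÷ 3.6 = 15.5556 m/s.
Braking time = v/a = 15.5556 / 4.700 = 3.310 s.
Total = 1.5 + 3.310 = 4.810 s.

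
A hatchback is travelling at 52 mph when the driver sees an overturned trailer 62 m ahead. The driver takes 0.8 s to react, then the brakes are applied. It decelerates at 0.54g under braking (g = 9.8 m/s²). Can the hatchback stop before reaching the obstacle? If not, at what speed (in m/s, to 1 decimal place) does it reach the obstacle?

No — it strikes the obstacle at 9.0 m/s

52 mph × 0.44704 = 23.2461 m/s.
a = 0.54 × 9.8 = 5.292 m/s².
Reaction distance = 23.2461 × 0.8 = 18.597 m.
Braking distance needed to stop: v²/(2a) = 540.381 / 10.584 = 51.056 m, so total needed = 18.597 + 51.056 = 69.653 m > 62 m — it cannot stop.
Distance remaining when braking begins: 62 − 18.597 = 43.403 m.
v² = v₀² − 2a·d = 540.381 − 2 × 5.292 × 43.403 = 81.004 m²/s².
v = √81.004 = 9.000 m/s.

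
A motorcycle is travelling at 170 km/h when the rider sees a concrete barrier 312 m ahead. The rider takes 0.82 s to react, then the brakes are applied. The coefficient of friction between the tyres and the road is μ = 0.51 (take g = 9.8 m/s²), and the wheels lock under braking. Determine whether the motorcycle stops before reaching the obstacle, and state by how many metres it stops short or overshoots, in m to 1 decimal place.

170 km/h ÷ 3.6 = 47.2222 m/s.
a = μg = 0.51 × 9.8 = 4.998 m/s².
Reaction distance = 47.2222 × 0.82 = 38.722 m.
Braking distance = v²/(2a) = 2229.936 / 9.996 = 223.083 m.
Total stopping distance = 38.722 + 223.083 = 261.805 m, vs 312 m available — it stops with 312 − 261.805 = 50.195 m to spare.

Yes — it stops 50.2 m short of the obstacle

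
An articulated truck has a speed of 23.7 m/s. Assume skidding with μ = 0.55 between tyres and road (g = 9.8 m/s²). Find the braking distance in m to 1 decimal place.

Braking distance ≈ 52.1 m

a = μg = 0.55 × 9.8 = 5.390 m/s².
Braking distance = v²/(2a) = 23.7000² / (2 × 5.390) = 561.690 / 10.780 = 52.105 m.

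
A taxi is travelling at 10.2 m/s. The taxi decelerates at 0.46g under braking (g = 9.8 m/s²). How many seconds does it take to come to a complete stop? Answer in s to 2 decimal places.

Braking time ≈ 2.26 s

a = 0.46 × 9.8 = 4.508 m/s².
Braking time = v/a = 10.2000 / 4.508 = 2.263 s.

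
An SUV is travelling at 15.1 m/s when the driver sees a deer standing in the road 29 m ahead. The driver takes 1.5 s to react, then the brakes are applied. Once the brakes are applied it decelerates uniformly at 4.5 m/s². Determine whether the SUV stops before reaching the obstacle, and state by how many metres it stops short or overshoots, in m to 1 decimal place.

No — it overshoots by 19.0 m

Reaction distance = 15.1000 × 1.5 = 22.650 m.
Braking distance = v²/(2a) = 228.010 / 9.000 = 25.334 m.
Total stopping distance = 22.650 + 25.334 = 47.984 m, vs 29 m available — it cannot stop in time and overshoots by 47.984 − 29 = 18.984 m.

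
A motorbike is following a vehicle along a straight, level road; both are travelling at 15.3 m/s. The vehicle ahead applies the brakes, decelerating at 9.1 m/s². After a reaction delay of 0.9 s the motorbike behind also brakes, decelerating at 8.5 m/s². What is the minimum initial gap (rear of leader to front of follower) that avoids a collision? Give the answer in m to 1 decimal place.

Minimum gap ≈ 14.7 m

Leader travels v²/(2a_L) = 234.090 / 18.200 = 12.862 m before stopping.
Follower covers v·t_r = 15.3000 × 0.9 = 13.770 m while reacting, then v²/(2a_F) = 234.090 / 17.000 = 13.770 m while braking, for a total of 13.770 + 13.770 = 27.540 m.
Since a_F ≤ a_L and the follower starts braking later, the follower is never slower than the leader, so the closest approach is when both have stopped.
Minimum gap = 27.540 − 12.862 = 14.678 m.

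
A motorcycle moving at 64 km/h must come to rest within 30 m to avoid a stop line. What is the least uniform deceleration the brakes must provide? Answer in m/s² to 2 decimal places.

64 km/h ÷ 3.6 = 17.7778 m/s.
v² = 2a·d ⇒ a = v²/(2d) = 17.7778² / (2 × 30.000) = 316.050 / 60.000 = 5.2675 m/s².

Required deceleration ≈ 5.27 m/s²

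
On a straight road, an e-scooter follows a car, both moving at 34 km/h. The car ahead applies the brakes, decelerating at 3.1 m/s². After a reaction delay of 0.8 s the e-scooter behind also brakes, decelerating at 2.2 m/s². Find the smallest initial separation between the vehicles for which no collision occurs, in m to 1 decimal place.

34 km/h ÷ 3.6 = 9.4444 m/s.
Leader travels v²/(2a_L) = 89.197 / 6.200 = 14.387 m before stopping.
Follower covers v·t_r = 9.4444 × 0.8 = 7.556 m while reacting, then v²/(2a_F) = 89.197 / 4.400 = 20.272 m while braking, for a total of 7.556 + 20.272 = 27.828 m.
Since a_F ≤ a_L and the follower starts braking later, the follower is never slower than the leader, so the closest approach is when both have stopped.
Minimum gap = 27.828 − 14.387 = 13.441 m.

Minimum gap ≈ 13.4 m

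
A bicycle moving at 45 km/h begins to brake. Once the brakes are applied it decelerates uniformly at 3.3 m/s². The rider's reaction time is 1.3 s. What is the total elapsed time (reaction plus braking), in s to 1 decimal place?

Total time ≈ 5.1 s

45 km/h ÷ 3.6 = 12.5000 m/s.
Braking time = v/a = 12.5000 / 3.300 = 3.788 s.
Total = 1.3 + 3.788 = 5.088 s.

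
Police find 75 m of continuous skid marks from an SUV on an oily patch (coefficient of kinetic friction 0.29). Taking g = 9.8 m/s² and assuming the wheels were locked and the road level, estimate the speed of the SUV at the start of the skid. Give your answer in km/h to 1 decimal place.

Initial speed ≈ 74.3 km/h

Deceleration a = μg = 0.29 × 9.8 = 2.842 m/s².
v = √(2a·d) = √(2 × 2.842 × 75) = √426.300 = 20.6470 m/s.
= 20.6470 × 3.6 = 74.329 km/h.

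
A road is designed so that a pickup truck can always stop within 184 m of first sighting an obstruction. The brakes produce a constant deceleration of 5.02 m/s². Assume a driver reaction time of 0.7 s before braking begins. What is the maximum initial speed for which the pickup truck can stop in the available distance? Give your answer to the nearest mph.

Stopping distance: v·t_r + v²/(2a) = 184 with t_r = 0.7 s and a = 5.020 m/s².
So v² + 7.028 v − 1847.36 = 0.
Positive root: v = −a·t_r + √((a·t_r)² + 2a·d) = −3.514 + √(12.348 + 1847.36) = 39.6103 m/s.
39.6103 m/s ÷ 0.44704 = 88.606 mph.

Maximum speed ≈ 89 mph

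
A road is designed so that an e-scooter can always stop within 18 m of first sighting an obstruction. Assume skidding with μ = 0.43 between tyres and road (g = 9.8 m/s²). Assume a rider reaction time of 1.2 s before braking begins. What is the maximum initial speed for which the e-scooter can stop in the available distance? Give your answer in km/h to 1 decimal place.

a = μg = 0.43 × 9.8 = 4.214 m/s².
Stopping distance: v·t_r + v²/(2a) = 18 with t_r = 1.2 s and a = 4.214 m/s².
So v² + 10.114 v − 151.70 = 0.
Positive root: v = −a·t_r + √((a·t_r)² + 2a·d) = −5.057 + √(25.573 + 151.70) = 8.2574 m/s.
8.2574 m/s × 3.6 = 29.727 km/h.

Maximum speed ≈ 29.7 km/h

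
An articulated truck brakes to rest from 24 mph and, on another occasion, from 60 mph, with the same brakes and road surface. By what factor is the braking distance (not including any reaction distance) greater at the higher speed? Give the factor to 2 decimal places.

Factor ≈ 6.25

Braking distance d = v²/(2a), so with a fixed, d ∝ v².
Factor = (60/24)² = 2.5000² = 6.2500.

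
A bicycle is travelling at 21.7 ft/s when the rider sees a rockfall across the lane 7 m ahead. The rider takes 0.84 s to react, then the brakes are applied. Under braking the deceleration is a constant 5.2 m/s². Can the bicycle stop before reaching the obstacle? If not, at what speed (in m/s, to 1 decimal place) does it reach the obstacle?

21.7 ft/s × 0.3048 = 6.6142 m/s.
Reaction distance = 6.6142 × 0.84 = 5.556 m.
Braking distance needed to stop: v²/(2a) = 43.748 / 10.400 = 4.207 m, so total needed = 5.556 + 4.207 = 9.763 m > 7 m — it cannot stop.
Distance remaining when braking begins: 7 − 5.556 = 1.444 m.
v² = v₀² − 2a·d = 43.748 − 2 × 5.200 × 1.444 = 28.730 m²/s².
v = √28.730 = 5.360 m/s.

No — it strikes the obstacle at 5.4 m/s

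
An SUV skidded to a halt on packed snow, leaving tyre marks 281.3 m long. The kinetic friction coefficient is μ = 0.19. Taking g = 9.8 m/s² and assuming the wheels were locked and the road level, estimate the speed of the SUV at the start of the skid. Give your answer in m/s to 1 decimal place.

Deceleration a = μg = 0.19 × 9.8 = 1.862 m/s².
v = √(2a·d) = √(2 × 1.862 × 281.3) = √1047.561 = 32.3660 m/s.

Initial speed ≈ 32.4 m/s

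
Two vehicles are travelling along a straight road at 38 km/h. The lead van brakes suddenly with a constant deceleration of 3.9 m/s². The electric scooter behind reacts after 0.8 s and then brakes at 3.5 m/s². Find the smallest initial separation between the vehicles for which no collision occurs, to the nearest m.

Minimum gap ≈ 10 m

38 km/h ÷ 3.6 = 10.5556 m/s.
Leader travels v²/(2a_L) = 111.421 / 7.800 = 14.285 m before stopping.
Follower covers v·t_r = 10.5556 × 0.8 = 8.444 m while reacting, then v²/(2a_F) = 111.421 / 7.000 = 15.917 m while braking, for a total of 8.444 + 15.917 = 24.361 m.
Since a_F ≤ a_L and the follower starts braking later, the follower is never slower than the leader, so the closest approach is when both have stopped.
Minimum gap = 24.361 − 14.285 = 10.076 m.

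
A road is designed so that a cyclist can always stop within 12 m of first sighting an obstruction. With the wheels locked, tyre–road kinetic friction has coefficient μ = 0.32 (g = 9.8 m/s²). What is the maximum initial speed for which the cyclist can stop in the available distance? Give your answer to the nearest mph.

a = μg = 0.32 × 9.8 = 3.136 m/s².
v²/(2a) = d ⇒ v = √(2 × 3.136 × 12) = √75.26 = 8.6753 m/s.
8.6753 m/s ÷ 0.44704 = 19.406 mph.

Maximum speed ≈ 19 mph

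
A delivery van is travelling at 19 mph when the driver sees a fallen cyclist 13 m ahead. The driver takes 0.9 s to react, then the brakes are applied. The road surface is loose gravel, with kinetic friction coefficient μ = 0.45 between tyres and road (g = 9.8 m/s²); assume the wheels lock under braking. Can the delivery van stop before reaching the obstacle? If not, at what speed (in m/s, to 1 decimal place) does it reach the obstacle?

19 mph × 0.44704 = 8.4938 m/s.
a = μg = 0.45 × 9.8 = 4.410 m/s².
Reaction distance = 8.4938 × 0.9 = 7.644 m.
Braking distance needed to stop: v²/(2a) = 72.145 / 8.820 = 8.180 m, so total needed = 7.644 + 8.180 = 15.824 m > 13 m — it cannot stop.
Distance remaining when braking begins: 13 − 7.644 = 5.356 m.
v² = v₀² − 2a·d = 72.145 − 2 × 4.410 × 5.356 = 24.905 m²/s².
v = √24.905 = 4.990 m/s.

No — it strikes the obstacle at 5.0 m/s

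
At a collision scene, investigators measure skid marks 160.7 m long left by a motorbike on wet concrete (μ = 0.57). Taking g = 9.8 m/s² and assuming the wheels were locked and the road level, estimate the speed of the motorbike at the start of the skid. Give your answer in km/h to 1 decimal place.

Deceleration a = μg = 0.57 × 9.8 = 5.586 m/s².
v = √(2a·d) = √(2 × 5.586 × 160.7) = √1795.340 = 42.3715 m/s.
= 42.3715 × 3.6 = 152.537 km/h.

Initial speed ≈ 152.5 km/h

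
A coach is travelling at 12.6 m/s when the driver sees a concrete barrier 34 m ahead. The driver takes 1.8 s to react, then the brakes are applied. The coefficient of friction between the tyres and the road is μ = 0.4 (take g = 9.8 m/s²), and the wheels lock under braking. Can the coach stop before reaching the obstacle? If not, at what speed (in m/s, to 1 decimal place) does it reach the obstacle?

No — it strikes the obstacle at 8.4 m/s

a = μg = 0.4 × 9.8 = 3.920 m/s².
Reaction distance = 12.6000 × 1.8 = 22.680 m.
Braking distance needed to stop: v²/(2a) = 158.760 / 7.840 = 20.250 m, so total needed = 22.680 + 20.250 = 42.930 m > 34 m — it cannot stop.
Distance remaining when braking begins: 34 − 22.680 = 11.320 m.
v² = v₀² − 2a·d = 158.760 − 2 × 3.920 × 11.320 = 70.011 m²/s².
v = √70.011 = 8.367 m/s.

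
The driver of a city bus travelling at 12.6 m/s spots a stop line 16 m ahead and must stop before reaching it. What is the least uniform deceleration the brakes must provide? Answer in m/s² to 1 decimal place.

Required deceleration ≈ 5.0 m/s²

v² = 2a·d ⇒ a = v²/(2d) = 12.6000² / (2 × 16.000) = 158.760 / 32.000 = 4.9612 m/s².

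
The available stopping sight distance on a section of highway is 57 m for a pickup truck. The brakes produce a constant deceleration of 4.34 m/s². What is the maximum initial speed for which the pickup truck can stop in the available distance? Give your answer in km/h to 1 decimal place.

Maximum speed ≈ 80.1 km/h

v²/(2a) = d ⇒ v = √(2 × 4.340 × 57) = √494.76 = 22.2432 m/s.
22.2432 m/s × 3.6 = 80.076 km/h.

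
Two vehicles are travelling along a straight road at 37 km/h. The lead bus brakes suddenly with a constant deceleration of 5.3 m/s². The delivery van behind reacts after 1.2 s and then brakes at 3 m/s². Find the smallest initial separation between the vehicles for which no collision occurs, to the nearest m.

Minimum gap ≈ 20 m

37 km/h ÷ 3.6 = 10.2778 m/s.
Leader travels v²/(2a_L) = 105.633 / 10.600 = 9.965 m before stopping.
Follower covers v·t_r = 10.2778 × 1.2 = 12.333 m while reacting, then v²/(2a_F) = 105.633 / 6.000 = 17.605 m while braking, for a total of 12.333 + 17.605 = 29.938 m.
Since a_F ≤ a_L and the follower starts braking later, the follower is never slower than the leader, so the closest approach is when both have stopped.
Minimum gap = 29.938 − 9.965 = 19.973 m.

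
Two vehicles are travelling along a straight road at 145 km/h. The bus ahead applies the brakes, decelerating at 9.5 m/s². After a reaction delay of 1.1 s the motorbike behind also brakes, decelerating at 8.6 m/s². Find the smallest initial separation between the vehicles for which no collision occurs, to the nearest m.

Minimum gap ≈ 53 m

145 km/h ÷ 3.6 = 40.2778 m/s.
Leader travels v²/(2a_L) = 1622.301 / 19.000 = 85.384 m before stopping.
Follower covers v·t_r = 40.2778 × 1.1 = 44.306 m while reacting, then v²/(2a_F) = 1622.301 / 17.200 = 94.320 m while braking, for a total of 44.306 + 94.320 = 138.626 m.
Since a_F ≤ a_L and the follower starts braking later, the follower is never slower than the leader, so the closest approach is when both have stopped.
Minimum gap = 138.626 − 85.384 = 53.242 m.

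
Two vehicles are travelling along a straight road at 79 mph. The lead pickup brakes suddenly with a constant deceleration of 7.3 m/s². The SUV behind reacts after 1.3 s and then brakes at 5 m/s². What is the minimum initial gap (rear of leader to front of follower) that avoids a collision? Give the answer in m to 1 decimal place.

Minimum gap ≈ 85.2 m

79 mph × 0.44704 = 35.3162 m/s.
Leader travels v²/(2a_L) = 1247.234 / 14.600 = 85.427 m before stopping.
Follower covers v·t_r = 35.3162 × 1.3 = 45.911 m while reacting, then v²/(2a_F) = 1247.234 / 10.000 = 124.723 m while braking, for a total of 45.911 + 124.723 = 170.634 m.
Since a_F ≤ a_L and the follower starts braking later, the follower is never slower than the leader, so the closest approach is when both have stopped.
Minimum gap = 170.634 − 85.427 = 85.207 m.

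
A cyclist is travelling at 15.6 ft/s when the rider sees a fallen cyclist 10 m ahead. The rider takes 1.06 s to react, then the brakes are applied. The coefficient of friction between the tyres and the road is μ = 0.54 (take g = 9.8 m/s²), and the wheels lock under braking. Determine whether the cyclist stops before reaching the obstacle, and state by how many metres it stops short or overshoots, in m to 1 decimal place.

Yes — it stops 2.8 m short of the obstacle

15.6 ft/s × 0.3048 = 4.7549 m/s.
a = μg = 0.54 × 9.8 = 5.292 m/s².
Reaction distance = 4.7549 × 1.06 = 5.040 m.
Braking distance = v²/(2a) = 22.609 / 10.584 = 2.136 m.
Total stopping distance = 5.040 + 2.136 = 7.176 m, vs 10 m available — it stops with 10 − 7.176 = 2.824 m to spare.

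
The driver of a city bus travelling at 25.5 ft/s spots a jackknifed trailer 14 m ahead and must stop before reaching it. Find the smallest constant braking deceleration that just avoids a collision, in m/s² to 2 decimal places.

Required deceleration ≈ 2.16 m/s²

25.5 ft/s × 0.3048 = 7.7724 m/s.
v² = 2a·d ⇒ a = v²/(2d) = 7.7724² / (2 × 14.000) = 60.410 / 28.000 = 2.1575 m/s².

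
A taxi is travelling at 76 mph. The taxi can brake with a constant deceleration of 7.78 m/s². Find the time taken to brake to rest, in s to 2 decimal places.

76 mph × 0.44704 = 33.9750 m/s.
Braking time = v/a = 33.9750 / 7.780 = 4.367 s.

Braking time ≈ 4.37 s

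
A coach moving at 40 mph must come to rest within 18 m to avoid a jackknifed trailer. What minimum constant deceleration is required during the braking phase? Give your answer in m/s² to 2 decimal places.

40 mph × 0.44704 = 17.8816 m/s.
v² = 2a·d ⇒ a = v²/(2d) = 17.8816² / (2 × 18.000) = 319.752 / 36.000 = 8.8820 m/s².

Required deceleration ≈ 8.88 m/s²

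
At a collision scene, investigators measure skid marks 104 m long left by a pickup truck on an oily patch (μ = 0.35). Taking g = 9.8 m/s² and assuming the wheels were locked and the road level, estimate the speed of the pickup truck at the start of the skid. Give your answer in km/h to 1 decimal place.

Deceleration a = μg = 0.35 × 9.8 = 3.430 m/s².
v = √(2a·d) = √(2 × 3.430 × 104) = √713.440 = 26.7103 m/s.
= 26.7103 × 3.6 = 96.157 km/h.

Initial speed ≈ 96.2 km/h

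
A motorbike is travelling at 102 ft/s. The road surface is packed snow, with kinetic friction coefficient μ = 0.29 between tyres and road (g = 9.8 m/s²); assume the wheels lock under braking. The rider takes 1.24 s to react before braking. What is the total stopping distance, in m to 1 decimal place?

Total stopping distance ≈ 208.6 m

102 ft/s × 0.3048 = 31.0896 m/s.
a = μg = 0.29 × 9.8 = 2.842 m/s².
Reaction distance = v·t_r = 31.0896 × 1.24 = 38.551 m.
Braking distance = v²/(2a) = 31.0896² / (2 × 2.842) = 966.563 / 5.684 = 170.050 m.
Total = 38.551 + 170.050 = 208.601 m.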